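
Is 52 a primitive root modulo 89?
No

To verify, check if 52^(88/q) ≢ 1 (mod 89) for each prime divisor q of 88
Divisors of 88 = 88: [1, 2, 4, 8, 11, 22, 44, 88]
  52^(88/2) = 52^44 ≡ 88 (mod 89)
  52^(88/11) = 52^8 ≡ 1 (mod 89)
Conclusion: 52 is not a primitive root modulo 89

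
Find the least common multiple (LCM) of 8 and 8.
8

First find GCD(8, 8) using the Euclidean algorithm:
8 = 1 × 8 + 0
GCD(8, 8) = 8

LCM formula: LCM(a, b) = (a × b) / GCD(a, b)
LCM(8, 8) = (8 × 8) / 8
LCM(8, 8) = 64 / 8
LCM(8, 8) = 8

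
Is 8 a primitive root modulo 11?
p - 1 = 10 has prime divisors 2, 5. Check 8^(10/q) mod 11 for each: 8^(10/2) = 8^5 ≡ 10, 8^(10/5) = 8^2 ≡ 9 (mod 11). None of these is 1, so 8 has order 10 = φ(11), so it is a primitive root mod 11.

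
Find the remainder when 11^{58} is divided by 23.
By Fermat: 11^{22} ≡ 1 (mod 23). 58 = 2×22 + 14. So 11^{58} ≡ 11^{14} ≡ 3 (mod 23)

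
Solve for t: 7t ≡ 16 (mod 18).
10

Since gcd(7, 18) = 1 divides 16, a solution exists.
Multiply both sides by the inverse of 7 mod 18:
  7^(-1) mod 18 = 13
  x ≡ 13 × 16 ≡ 208 ≡ 10 (mod 18)
Verification: 7 × 10 = 70 = 3 × 18 + 16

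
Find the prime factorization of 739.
739

Divide by primes starting from smallest:
739 ÷ 739 = 1

739 = 739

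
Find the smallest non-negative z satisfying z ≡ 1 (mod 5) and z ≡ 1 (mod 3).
M = 5 × 3 = 15. M₁ = 3, y₁ ≡ 2 (mod 5). M₂ = 5, y₂ ≡ 2 (mod 3). z = 1×3×2 + 1×5×2 ≡ 1 (mod 15)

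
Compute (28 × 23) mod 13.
7

(28 × 23) = 644
644 mod 13 = 7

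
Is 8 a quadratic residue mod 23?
By Euler's criterion: 8^{11} ≡ 1 (mod 23). Since this equals 1, 8 is a QR.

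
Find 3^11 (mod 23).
Using repeated squaring. 11 = 8 + 2 + 1 (binary 1011). Repeated squaring mod 23: 3^1 ≡ 3; 3^2 ≡ 3² = 9 ≡ 9; 3^4 ≡ 9² = 81 ≡ 12; 3^8 ≡ 12² = 144 ≡ 6. Multiply: 3^11 = 3^8 × 3^2 × 3^1 ≡ 6 × 9 × 3 (mod 23): 6 × 9 = 54 ≡ 8; 8 × 3 = 24 ≡ 1. So 3^11 ≡ 1 (mod 23).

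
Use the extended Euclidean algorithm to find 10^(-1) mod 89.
Extended GCD: 10(9) + 89(-1) = 1. So 10^(-1) ≡ 9 ≡ 9 (mod 89). Verify: 10 × 9 = 90 ≡ 1 (mod 89)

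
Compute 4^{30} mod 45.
1

Using successive squaring:
Binary expansion of 30: 11110
Powers of 4 mod 45 (each is the square of the previous):
  4^1 ≡ 4 (mod 45)
  4^2 ≡ 4² = 16 ≡ 16 (mod 45)
  4^4 ≡ 16² = 256 ≡ 31 (mod 45)
  4^8 ≡ 31² = 961 ≡ 16 (mod 45)
  4^16 ≡ 16² = 256 ≡ 31 (mod 45)
30 = 16 + 8 + 4 + 2, so 4^30 = 4^16 × 4^8 × 4^4 × 4^2 ≡ 31 × 16 × 31 × 16 (mod 45)
Multiplying step by step:
  31 × 16 = 496 ≡ 1 (mod 45)
  1 × 31 = 31 ≡ 31 (mod 45)
  31 × 16 = 496 ≡ 1 (mod 45)
Result: 4^30 ≡ 1 (mod 45)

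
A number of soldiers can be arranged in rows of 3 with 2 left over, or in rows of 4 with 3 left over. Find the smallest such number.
M = 3 × 4 = 12. M₁ = 4, y₁ ≡ 1 (mod 3). M₂ = 3, y₂ ≡ 3 (mod 4). k = 2×4×1 + 3×3×3 ≡ 11 (mod 12). The smallest positive such number is 11.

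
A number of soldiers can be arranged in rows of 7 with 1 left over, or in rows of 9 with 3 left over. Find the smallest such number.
M = 7 × 9 = 63. M₁ = 9, y₁ ≡ 4 (mod 7). M₂ = 7, y₂ ≡ 4 (mod 9). x = 1×9×4 + 3×7×4 ≡ 57 (mod 63). The smallest positive such number is 57.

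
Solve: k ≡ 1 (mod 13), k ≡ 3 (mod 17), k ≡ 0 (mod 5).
M = 13 × 17 × 5 = 1105. M₁ = 85, y₁ ≡ 2 (mod 13). M₂ = 65, y₂ ≡ 11 (mod 17). M₃ = 221, y₃ ≡ 1 (mod 5). k = 1×85×2 + 3×65×11 + 0×221×1 ≡ 105 (mod 1105)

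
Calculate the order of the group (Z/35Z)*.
24

Prime factorization: 35 = 5 × 7
Using the formula φ(n) = n × Π(1 - 1/p) for each prime factor p:
φ(35) = 35 × (1 - 1/5) × (1 - 1/7)
φ(35) = 24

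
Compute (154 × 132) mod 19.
17

(154 × 132) = 20328
20328 mod 19 = 17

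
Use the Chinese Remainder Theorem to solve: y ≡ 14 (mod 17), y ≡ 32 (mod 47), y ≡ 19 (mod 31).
4638

Using the Chinese Remainder Theorem:
M = product of moduli = 24769
For equation 1: M_1 = 1457, 1457 ≡ 12 (mod 17), inverse of 1457 mod 17 is 10 (check: 12 × 10 = 120 ≡ 1 (mod 17))
For equation 2: M_2 = 527, 527 ≡ 10 (mod 47), inverse of 527 mod 47 is 33 (check: 10 × 33 = 330 ≡ 1 (mod 47))
For equation 3: M_3 = 799, 799 ≡ 24 (mod 31), inverse of 799 mod 31 is 22 (check: 24 × 22 = 528 ≡ 1 (mod 31))
Combine: y ≡ Σ r_i×M_i×(M_i⁻¹ mod m_i) = 14×1457×10 + 32×527×33 + 19×799×22 = 203980 + 556512 + 333982 = 1094474
1094474 mod 24769 = 4638
y ≡ 4638 (mod 24769)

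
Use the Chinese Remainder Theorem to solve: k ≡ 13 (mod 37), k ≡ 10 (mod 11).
87

Using the Chinese Remainder Theorem:
M = product of moduli = 407
For equation 1: M_1 = 11, 11 ≡ 11 (mod 37), inverse of 11 mod 37 is 27 (check: 11 × 27 = 297 ≡ 1 (mod 37))
For equation 2: M_2 = 37, 37 ≡ 4 (mod 11), inverse of 37 mod 11 is 3 (check: 4 × 3 = 12 ≡ 1 (mod 11))
Combine: k ≡ Σ r_i×M_i×(M_i⁻¹ mod m_i) = 13×11×27 + 10×37×3 = 3861 + 1110 = 4971
4971 mod 407 = 87
k ≡ 87 (mod 407)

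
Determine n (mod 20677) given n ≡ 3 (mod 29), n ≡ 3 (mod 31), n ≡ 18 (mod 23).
17084

Using the Chinese Remainder Theorem:
M = product of moduli = 20677
For equation 1: M_1 = 713, 713 ≡ 17 (mod 29), inverse of 713 mod 29 is 12 (check: 17 × 12 = 204 ≡ 1 (mod 29))
For equation 2: M_2 = 667, 667 ≡ 16 (mod 31), inverse of 667 mod 31 is 2 (check: 16 × 2 = 32 ≡ 1 (mod 31))
For equation 3: M_3 = 899, 899 ≡ 2 (mod 23), inverse of 899 mod 23 is 12 (check: 2 × 12 = 24 ≡ 1 (mod 23))
Combine: n ≡ Σ r_i×M_i×(M_i⁻¹ mod m_i) = 3×713×12 + 3×667×2 + 18×899×12 = 25668 + 4002 + 194184 = 223854
223854 mod 20677 = 17084
n ≡ 17084 (mod 20677)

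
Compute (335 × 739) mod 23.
16

(335 × 739) = 247565
247565 mod 23 = 16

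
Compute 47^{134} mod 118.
79

Using successive squaring:
Binary expansion of 134: 10000110
Powers of 47 mod 118 (each is the square of the previous):
  47^1 ≡ 47 (mod 118)
  47^2 ≡ 47² = 2209 ≡ 85 (mod 118)
  47^4 ≡ 85² = 7225 ≡ 27 (mod 118)
  47^8 ≡ 27² = 729 ≡ 21 (mod 118)
  47^16 ≡ 21² = 441 ≡ 87 (mod 118)
  47^32 ≡ 87² = 7569 ≡ 17 (mod 118)
  47^64 ≡ 17² = 289 ≡ 53 (mod 118)
  47^128 ≡ 53² = 2809 ≡ 95 (mod 118)
134 = 128 + 4 + 2, so 47^134 = 47^128 × 47^4 × 47^2 ≡ 95 × 27 × 85 (mod 118)
Multiplying step by step:
  95 × 27 = 2565 ≡ 87 (mod 118)
  87 × 85 = 7395 ≡ 79 (mod 118)
Result: 47^134 ≡ 79 (mod 118)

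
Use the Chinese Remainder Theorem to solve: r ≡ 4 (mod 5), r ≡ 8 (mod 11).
M = 5 × 11 = 55. M₁ = 11, y₁ ≡ 1 (mod 5). M₂ = 5, y₂ ≡ 9 (mod 11). r = 4×11×1 + 8×5×9 ≡ 19 (mod 55)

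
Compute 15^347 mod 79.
Using Fermat: 15^{78} ≡ 1 (mod 79). 347 ≡ 35 (mod 78). So 15^{347} ≡ 15^{35} ≡ 17 (mod 79)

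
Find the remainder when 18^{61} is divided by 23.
By Fermat: 18^{22} ≡ 1 (mod 23). 61 = 2×22 + 17. So 18^{61} ≡ 18^{17} ≡ 8 (mod 23)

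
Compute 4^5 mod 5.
5 = 4 + 1 (binary 101). Repeated squaring mod 5: 4^1 ≡ 4; 4^2 ≡ 4² = 16 ≡ 1; 4^4 ≡ 1² = 1 ≡ 1. Multiply: 4^5 = 4^4 × 4^1 ≡ 1 × 4 (mod 5): 1 × 4 = 4 ≡ 4. So 4^5 ≡ 4 (mod 5).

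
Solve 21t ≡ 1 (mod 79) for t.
64

Using Extended Euclidean Algorithm:
gcd(21, 79) = 1
Bezout coefficients: 21 × -15 + 79 × 4 = 1
So 21 × -15 ≡ 1 (mod 79)
The inverse is -15 mod 79 = 64
Verification: 21 × 64 = 1344 = 17 × 79 + 1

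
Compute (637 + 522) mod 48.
7

(637 + 522) = 1159
1159 mod 48 = 7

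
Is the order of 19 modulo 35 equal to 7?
No, the actual order is 6, not 7.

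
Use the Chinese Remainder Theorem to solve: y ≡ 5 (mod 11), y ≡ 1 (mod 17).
137

Using the Chinese Remainder Theorem:
M = product of moduli = 187
For equation 1: M_1 = 17, 17 ≡ 6 (mod 11), inverse of 17 mod 11 is 2 (check: 6 × 2 = 12 ≡ 1 (mod 11))
For equation 2: M_2 = 11, 11 ≡ 11 (mod 17), inverse of 11 mod 17 is 14 (check: 11 × 14 = 154 ≡ 1 (mod 17))
Combine: y ≡ Σ r_i×M_i×(M_i⁻¹ mod m_i) = 5×17×2 + 1×11×14 = 170 + 154 = 324
324 mod 187 = 137
y ≡ 137 (mod 187)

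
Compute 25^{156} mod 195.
40

Using successive squaring:
Binary expansion of 156: 10011100
Powers of 25 mod 195 (each is the square of the previous):
  25^1 ≡ 25 (mod 195)
  25^2 ≡ 25² = 625 ≡ 40 (mod 195)
  25^4 ≡ 40² = 1600 ≡ 40 (mod 195)
  25^8 ≡ 40² = 1600 ≡ 40 (mod 195)
  25^16 ≡ 40² = 1600 ≡ 40 (mod 195)
  25^32 ≡ 40² = 1600 ≡ 40 (mod 195)
  25^64 ≡ 40² = 1600 ≡ 40 (mod 195)
  25^128 ≡ 40² = 1600 ≡ 40 (mod 195)
156 = 128 + 16 + 8 + 4, so 25^156 = 25^128 × 25^16 × 25^8 × 25^4 ≡ 40 × 40 × 40 × 40 (mod 195)
Multiplying step by step:
  40 × 40 = 1600 ≡ 40 (mod 195)
  40 × 40 = 1600 ≡ 40 (mod 195)
  40 × 40 = 1600 ≡ 40 (mod 195)
Result: 25^156 ≡ 40 (mod 195)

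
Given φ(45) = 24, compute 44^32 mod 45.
By Euler: 44^{24} ≡ 1 (mod 45) since gcd(44, 45) = 1. 32 = 1×24 + 8. So 44^{32} ≡ 44^{8} ≡ 1 (mod 45)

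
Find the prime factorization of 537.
3 × 179

Divide by primes starting from smallest:
537 ÷ 3 = 179
179 ÷ 179 = 1

537 = 3 × 179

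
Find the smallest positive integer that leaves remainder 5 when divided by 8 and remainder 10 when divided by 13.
M = 8 × 13 = 104. M₁ = 13, y₁ ≡ 5 (mod 8). M₂ = 8, y₂ ≡ 5 (mod 13). r = 5×13×5 + 10×8×5 ≡ 101 (mod 104). The smallest positive such number is 101.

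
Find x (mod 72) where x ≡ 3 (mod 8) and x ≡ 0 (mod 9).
M = 8 × 9 = 72. M₁ = 9, y₁ ≡ 1 (mod 8). M₂ = 8, y₂ ≡ 8 (mod 9). x = 3×9×1 + 0×8×8 ≡ 27 (mod 72)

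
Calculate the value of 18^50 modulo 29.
Using Fermat: 18^{28} ≡ 1 (mod 29). 50 ≡ 22 (mod 28). So 18^{50} ≡ 18^{22} ≡ 13 (mod 29)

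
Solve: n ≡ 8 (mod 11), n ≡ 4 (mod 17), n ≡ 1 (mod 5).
M = 11 × 17 × 5 = 935. M₁ = 85, y₁ ≡ 7 (mod 11). M₂ = 55, y₂ ≡ 13 (mod 17). M₃ = 187, y₃ ≡ 3 (mod 5). n = 8×85×7 + 4×55×13 + 1×187×3 ≡ 701 (mod 935)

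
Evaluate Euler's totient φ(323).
288

Prime factorization: 323 = 17 × 19
Using the formula φ(n) = n × Π(1 - 1/p) for each prime factor p:
φ(323) = 323 × (1 - 1/17) × (1 - 1/19)
φ(323) = 288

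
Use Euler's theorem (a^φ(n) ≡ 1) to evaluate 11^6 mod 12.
By Euler: 11^{4} ≡ 1 (mod 12) since gcd(11, 12) = 1. 6 = 1×4 + 2. So 11^{6} ≡ 11^{2} ≡ 1 (mod 12)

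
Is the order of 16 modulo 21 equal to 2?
No, the actual order is 3, not 2.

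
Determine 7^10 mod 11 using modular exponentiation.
10 = 8 + 2 (binary 1010). Repeated squaring mod 11: 7^1 ≡ 7; 7^2 ≡ 7² = 49 ≡ 5; 7^4 ≡ 5² = 25 ≡ 3; 7^8 ≡ 3² = 9 ≡ 9. Multiply: 7^10 = 7^8 × 7^2 ≡ 9 × 5 (mod 11): 9 × 5 = 45 ≡ 1. So 7^10 ≡ 1 (mod 11).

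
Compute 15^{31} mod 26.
11

Using successive squaring:
Binary expansion of 31: 11111
Powers of 15 mod 26 (each is the square of the previous):
  15^1 ≡ 15 (mod 26)
  15^2 ≡ 15² = 225 ≡ 17 (mod 26)
  15^4 ≡ 17² = 289 ≡ 3 (mod 26)
  15^8 ≡ 3² = 9 ≡ 9 (mod 26)
  15^16 ≡ 9² = 81 ≡ 3 (mod 26)
31 = 16 + 8 + 4 + 2 + 1, so 15^31 = 15^16 × 15^8 × 15^4 × 15^2 × 15^1 ≡ 3 × 9 × 3 × 17 × 15 (mod 26)
Multiplying step by step:
  3 × 9 = 27 ≡ 1 (mod 26)
  1 × 3 = 3 ≡ 3 (mod 26)
  3 × 17 = 51 ≡ 25 (mod 26)
  25 × 15 = 375 ≡ 11 (mod 26)
Result: 15^31 ≡ 11 (mod 26)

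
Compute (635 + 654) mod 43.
42

(635 + 654) = 1289
1289 mod 43 = 42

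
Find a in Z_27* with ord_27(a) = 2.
26 has order 2 mod 27 since 26^{2} ≡ 1 (mod 27) and no smaller power works.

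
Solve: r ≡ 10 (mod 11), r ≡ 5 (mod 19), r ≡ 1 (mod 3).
M = 11 × 19 × 3 = 627. M₁ = 57, y₁ ≡ 6 (mod 11). M₂ = 33, y₂ ≡ 15 (mod 19). M₃ = 209, y₃ ≡ 2 (mod 3). r = 10×57×6 + 5×33×15 + 1×209×2 ≡ 43 (mod 627)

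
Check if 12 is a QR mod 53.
By Euler's criterion: 12^{26} ≡ 52 (mod 53). Since this equals -1 (≡ 52), 12 is not a QR.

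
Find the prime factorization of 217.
7 × 31

Divide by primes starting from smallest:
217 ÷ 7 = 31
31 ÷ 31 = 1

217 = 7 × 31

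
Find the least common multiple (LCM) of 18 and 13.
234

First find GCD(18, 13) using the Euclidean algorithm:
18 = 1 × 13 + 5
13 = 2 × 5 + 3
5 = 1 × 3 + 2
3 = 1 × 2 + 1
2 = 2 × 1 + 0
GCD(18, 13) = 1

LCM formula: LCM(a, b) = (a × b) / GCD(a, b)
LCM(18, 13) = (18 × 13) / 1
LCM(18, 13) = 234 / 1
LCM(18, 13) = 234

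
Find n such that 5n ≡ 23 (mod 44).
31

Since gcd(5, 44) = 1 divides 23, a solution exists.
Multiply both sides by the inverse of 5 mod 44:
  5^(-1) mod 44 = 9
  x ≡ 9 × 23 ≡ 207 ≡ 31 (mod 44)
Verification: 5 × 31 = 155 = 3 × 44 + 23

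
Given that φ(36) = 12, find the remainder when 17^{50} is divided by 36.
By Euler: 17^{12} ≡ 1 (mod 36) since gcd(17, 36) = 1. 50 = 4×12 + 2. So 17^{50} ≡ 17^{2} ≡ 1 (mod 36)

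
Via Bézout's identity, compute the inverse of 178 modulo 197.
Extended GCD: 178(-83) + 197(75) = 1. So 178^(-1) ≡ 114 ≡ 114 (mod 197). Verify: 178 × 114 = 20292 ≡ 1 (mod 197)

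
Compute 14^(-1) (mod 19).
14^(-1) ≡ 15 (mod 19). Verification: 14 × 15 = 210 ≡ 1 (mod 19)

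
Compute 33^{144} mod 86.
47

Using successive squaring:
Binary expansion of 144: 10010000
Powers of 33 mod 86 (each is the square of the previous):
  33^1 ≡ 33 (mod 86)
  33^2 ≡ 33² = 1089 ≡ 57 (mod 86)
  33^4 ≡ 57² = 3249 ≡ 67 (mod 86)
  33^8 ≡ 67² = 4489 ≡ 17 (mod 86)
  33^16 ≡ 17² = 289 ≡ 31 (mod 86)
  33^32 ≡ 31² = 961 ≡ 15 (mod 86)
  33^64 ≡ 15² = 225 ≡ 53 (mod 86)
  33^128 ≡ 53² = 2809 ≡ 57 (mod 86)
144 = 128 + 16, so 33^144 = 33^128 × 33^16 ≡ 57 × 31 (mod 86)
Multiplying step by step:
  57 × 31 = 1767 ≡ 47 (mod 86)
Result: 33^144 ≡ 47 (mod 86)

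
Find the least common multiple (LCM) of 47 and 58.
2726

First find GCD(47, 58) using the Euclidean algorithm:
47 = 0 × 58 + 47
58 = 1 × 47 + 11
47 = 4 × 11 + 3
11 = 3 × 3 + 2
3 = 1 × 2 + 1
2 = 2 × 1 + 0
GCD(47, 58) = 1

LCM formula: LCM(a, b) = (a × b) / GCD(a, b)
LCM(47, 58) = (47 × 58) / 1
LCM(47, 58) = 2726 / 1
LCM(47, 58) = 2726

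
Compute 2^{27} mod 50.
28

Using successive squaring:
Binary expansion of 27: 11011
Powers of 2 mod 50 (each is the square of the previous):
  2^1 ≡ 2 (mod 50)
  2^2 ≡ 2² = 4 ≡ 4 (mod 50)
  2^4 ≡ 4² = 16 ≡ 16 (mod 50)
  2^8 ≡ 16² = 256 ≡ 6 (mod 50)
  2^16 ≡ 6² = 36 ≡ 36 (mod 50)
27 = 16 + 8 + 2 + 1, so 2^27 = 2^16 × 2^8 × 2^2 × 2^1 ≡ 36 × 6 × 4 × 2 (mod 50)
Multiplying step by step:
  36 × 6 = 216 ≡ 16 (mod 50)
  16 × 4 = 64 ≡ 14 (mod 50)
  14 × 2 = 28 ≡ 28 (mod 50)
Result: 2^27 ≡ 28 (mod 50)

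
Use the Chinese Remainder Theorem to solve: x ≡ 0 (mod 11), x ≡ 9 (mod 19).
66

Using the Chinese Remainder Theorem:
M = product of moduli = 209
For equation 1: M_1 = 19, 19 ≡ 8 (mod 11), inverse of 19 mod 11 is 7 (check: 8 × 7 = 56 ≡ 1 (mod 11))
For equation 2: M_2 = 11, 11 ≡ 11 (mod 19), inverse of 11 mod 19 is 7 (check: 11 × 7 = 77 ≡ 1 (mod 19))
Combine: x ≡ Σ r_i×M_i×(M_i⁻¹ mod m_i) = 0×19×7 + 9×11×7 = 0 + 693 = 693
693 mod 209 = 66
x ≡ 66 (mod 209)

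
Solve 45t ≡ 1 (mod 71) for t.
30

Using Extended Euclidean Algorithm:
gcd(45, 71) = 1
Bezout coefficients: 45 × 30 + 71 × -19 = 1
So 45 × 30 ≡ 1 (mod 71)
The inverse is 30 mod 71 = 30
Verification: 45 × 30 = 1350 = 19 × 71 + 1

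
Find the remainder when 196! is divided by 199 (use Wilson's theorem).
(198)! = (196)! × (197) × (198) ≡ -1 (mod 199). So (196)! ≡ -1 × [(198)(197)]^(-1) ≡ 99 (mod 199)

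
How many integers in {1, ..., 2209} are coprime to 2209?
2162

Prime factorization: 2209 = 47^2
Using the formula φ(n) = n × Π(1 - 1/p) for each prime factor p:
φ(2209) = 2209 × (1 - 1/47)
φ(2209) = 2162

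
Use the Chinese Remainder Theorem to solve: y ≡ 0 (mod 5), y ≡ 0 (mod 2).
M = 5 × 2 = 10. M₁ = 2, y₁ ≡ 3 (mod 5). M₂ = 5, y₂ ≡ 1 (mod 2). y = 0×2×3 + 0×5×1 ≡ 0 (mod 10)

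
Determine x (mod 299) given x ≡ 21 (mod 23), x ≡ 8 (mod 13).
21

Using the Chinese Remainder Theorem:
M = product of moduli = 299
For equation 1: M_1 = 13, 13 ≡ 13 (mod 23), inverse of 13 mod 23 is 16 (check: 13 × 16 = 208 ≡ 1 (mod 23))
For equation 2: M_2 = 23, 23 ≡ 10 (mod 13), inverse of 23 mod 13 is 4 (check: 10 × 4 = 40 ≡ 1 (mod 13))
Combine: x ≡ Σ r_i×M_i×(M_i⁻¹ mod m_i) = 21×13×16 + 8×23×4 = 4368 + 736 = 5104
5104 mod 299 = 21
x ≡ 21 (mod 299)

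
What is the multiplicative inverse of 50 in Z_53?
50^(-1) ≡ 35 (mod 53). Verification: 50 × 35 = 1750 ≡ 1 (mod 53)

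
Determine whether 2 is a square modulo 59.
By Euler's criterion: 2^{29} ≡ 58 (mod 59). Since this equals -1 (≡ 58), 2 is not a QR.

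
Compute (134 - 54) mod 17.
12

(134 - 54) = 80
80 mod 17 = 12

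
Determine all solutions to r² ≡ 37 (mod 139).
The square roots of 37 mod 139 are 71 and 68. Verify: 71² = 5041 ≡ 37 (mod 139)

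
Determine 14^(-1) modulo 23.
14^(-1) ≡ 5 (mod 23). Verification: 14 × 5 = 70 ≡ 1 (mod 23)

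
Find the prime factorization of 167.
167

Divide by primes starting from smallest:
167 ÷ 167 = 1

167 = 167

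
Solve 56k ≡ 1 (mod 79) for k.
56^(-1) ≡ 24 (mod 79). Verification: 56 × 24 = 1344 ≡ 1 (mod 79)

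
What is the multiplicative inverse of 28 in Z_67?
12

Using Extended Euclidean Algorithm:
gcd(28, 67) = 1
Bezout coefficients: 28 × 12 + 67 × -5 = 1
So 28 × 12 ≡ 1 (mod 67)
The inverse is 12 mod 67 = 12
Verification: 28 × 12 = 336 = 5 × 67 + 1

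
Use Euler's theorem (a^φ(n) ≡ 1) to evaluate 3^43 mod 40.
By Euler: 3^{16} ≡ 1 (mod 40) since gcd(3, 40) = 1. 43 = 2×16 + 11. So 3^{43} ≡ 3^{11} ≡ 27 (mod 40)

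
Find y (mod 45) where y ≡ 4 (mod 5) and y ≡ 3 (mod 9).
M = 5 × 9 = 45. M₁ = 9, y₁ ≡ 4 (mod 5). M₂ = 5, y₂ ≡ 2 (mod 9). y = 4×9×4 + 3×5×2 ≡ 39 (mod 45)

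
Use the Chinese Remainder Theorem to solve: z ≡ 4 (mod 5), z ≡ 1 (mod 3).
M = 5 × 3 = 15. M₁ = 3, y₁ ≡ 2 (mod 5). M₂ = 5, y₂ ≡ 2 (mod 3). z = 4×3×2 + 1×5×2 ≡ 4 (mod 15)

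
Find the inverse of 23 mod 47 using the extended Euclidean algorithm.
Extended GCD: 23(-2) + 47(1) = 1. So 23^(-1) ≡ 45 ≡ 45 (mod 47). Verify: 23 × 45 = 1035 ≡ 1 (mod 47)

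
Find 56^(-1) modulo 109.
37

Using Extended Euclidean Algorithm:
gcd(56, 109) = 1
Bezout coefficients: 56 × 37 + 109 × -19 = 1
So 56 × 37 ≡ 1 (mod 109)
The inverse is 37 mod 109 = 37
Verification: 56 × 37 = 2072 = 19 × 109 + 1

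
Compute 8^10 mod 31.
10 = 8 + 2 (binary 1010). Repeated squaring mod 31: 8^1 ≡ 8; 8^2 ≡ 8² = 64 ≡ 2; 8^4 ≡ 2² = 4 ≡ 4; 8^8 ≡ 4² = 16 ≡ 16. Multiply: 8^10 = 8^8 × 8^2 ≡ 16 × 2 (mod 31): 16 × 2 = 32 ≡ 1. So 8^10 ≡ 1 (mod 31).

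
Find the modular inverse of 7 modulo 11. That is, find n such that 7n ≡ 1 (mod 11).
8

Using Extended Euclidean Algorithm:
gcd(7, 11) = 1
Bezout coefficients: 7 × -3 + 11 × 2 = 1
So 7 × -3 ≡ 1 (mod 11)
The inverse is -3 mod 11 = 8
Verification: 7 × 8 = 56 = 5 × 11 + 1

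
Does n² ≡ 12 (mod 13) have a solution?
By Euler's criterion: 12^{6} ≡ 1 (mod 13). Since this equals 1, 12 is a QR.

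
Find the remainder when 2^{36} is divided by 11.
By Fermat: 2^{10} ≡ 1 (mod 11). 36 = 3×10 + 6. So 2^{36} ≡ 2^{6} ≡ 9 (mod 11)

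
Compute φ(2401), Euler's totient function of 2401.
2058

Prime factorization: 2401 = 7^4
Using the formula φ(n) = n × Π(1 - 1/p) for each prime factor p:
φ(2401) = 2401 × (1 - 1/7)
φ(2401) = 2058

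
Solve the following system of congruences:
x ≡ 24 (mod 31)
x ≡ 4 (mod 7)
179

Using the Chinese Remainder Theorem:
M = product of moduli = 217
For equation 1: M_1 = 7, 7 ≡ 7 (mod 31), inverse of 7 mod 31 is 9 (check: 7 × 9 = 63 ≡ 1 (mod 31))
For equation 2: M_2 = 31, 31 ≡ 3 (mod 7), inverse of 31 mod 7 is 5 (check: 3 × 5 = 15 ≡ 1 (mod 7))
Combine: x ≡ Σ r_i×M_i×(M_i⁻¹ mod m_i) = 24×7×9 + 4×31×5 = 1512 + 620 = 2132
2132 mod 217 = 179
x ≡ 179 (mod 217)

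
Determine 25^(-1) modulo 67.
25^(-1) ≡ 59 (mod 67). Verification: 25 × 59 = 1475 ≡ 1 (mod 67)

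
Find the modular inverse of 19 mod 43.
19^(-1) ≡ 34 (mod 43). Verification: 19 × 34 = 646 ≡ 1 (mod 43)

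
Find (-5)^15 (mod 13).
Using Fermat: (-5)^{12} ≡ 1 (mod 13). 15 ≡ 3 (mod 12). So (-5)^{15} ≡ (-5)^{3} ≡ 5 (mod 13)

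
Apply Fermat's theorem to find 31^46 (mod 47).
By Fermat's Little Theorem, 31^{46} ≡ 1 (mod 47) since 47 is prime and gcd(31, 47) = 1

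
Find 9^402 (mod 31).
Using Fermat: 9^{30} ≡ 1 (mod 31). 402 ≡ 12 (mod 30). So 9^{402} ≡ 9^{12} ≡ 2 (mod 31)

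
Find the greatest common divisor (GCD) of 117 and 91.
13

Using the Euclidean algorithm:
117 = 1 × 91 + 26
91 = 3 × 26 + 13
26 = 2 × 13 + 0

GCD(117, 91) = 13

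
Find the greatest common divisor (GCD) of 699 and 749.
1

Using the Euclidean algorithm:
699 = 0 × 749 + 699
749 = 1 × 699 + 50
699 = 13 × 50 + 49
50 = 1 × 49 + 1
49 = 49 × 1 + 0

GCD(699, 749) = 1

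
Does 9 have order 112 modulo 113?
p - 1 = 112 has prime divisors 2, 7. Check 9^(112/q) mod 113 for each: 9^(112/2) = 9^56 ≡ 1, 9^(112/7) = 9^16 ≡ 28 (mod 113). Since 9^56 ≡ 1 (mod 113), the order of 9 divides 56 (in fact the order is 56) ≠ 112, so it is not a primitive root.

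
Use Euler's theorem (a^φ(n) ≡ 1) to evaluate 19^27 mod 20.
By Euler: 19^{8} ≡ 1 (mod 20) since gcd(19, 20) = 1. 27 = 3×8 + 3. So 19^{27} ≡ 19^{3} ≡ 19 (mod 20)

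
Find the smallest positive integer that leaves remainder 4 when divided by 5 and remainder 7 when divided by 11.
M = 5 × 11 = 55. M₁ = 11, y₁ ≡ 1 (mod 5). M₂ = 5, y₂ ≡ 9 (mod 11). r = 4×11×1 + 7×5×9 ≡ 29 (mod 55). The smallest positive such number is 29.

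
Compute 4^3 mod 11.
3 = 2 + 1 (binary 11). Repeated squaring mod 11: 4^1 ≡ 4; 4^2 ≡ 4² = 16 ≡ 5. Multiply: 4^3 = 4^2 × 4^1 ≡ 5 × 4 (mod 11): 5 × 4 = 20 ≡ 9. So 4^3 ≡ 9 (mod 11).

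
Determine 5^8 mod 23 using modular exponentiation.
8 = 8 (binary 1000). Repeated squaring mod 23: 5^1 ≡ 5; 5^2 ≡ 5² = 25 ≡ 2; 5^4 ≡ 2² = 4 ≡ 4; 5^8 ≡ 4² = 16 ≡ 16. So 5^8 ≡ 16 (mod 23).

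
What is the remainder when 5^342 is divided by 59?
Using Fermat: 5^{58} ≡ 1 (mod 59). 342 ≡ 52 (mod 58). So 5^{342} ≡ 5^{52} ≡ 53 (mod 59)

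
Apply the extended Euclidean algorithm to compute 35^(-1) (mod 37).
Extended GCD: 35(18) + 37(-17) = 1. So 35^(-1) ≡ 18 ≡ 18 (mod 37). Verify: 35 × 18 = 630 ≡ 1 (mod 37)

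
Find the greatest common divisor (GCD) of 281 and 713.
1

Using the Euclidean algorithm:
281 = 0 × 713 + 281
713 = 2 × 281 + 151
281 = 1 × 151 + 130
151 = 1 × 130 + 21
130 = 6 × 21 + 4
21 = 5 × 4 + 1
4 = 4 × 1 + 0

GCD(281, 713) = 1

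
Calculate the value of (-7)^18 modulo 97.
Using repeated squaring. (-7) ≡ 90 (mod 97). 18 = 16 + 2 (binary 10010). Repeated squaring mod 97: 90^1 ≡ 90; 90^2 ≡ 90² = 8100 ≡ 49; 90^4 ≡ 49² = 2401 ≡ 73; 90^8 ≡ 73² = 5329 ≡ 91; 90^16 ≡ 91² = 8281 ≡ 36. Multiply: (-7)^18 ≡ 90^16 × 90^2 ≡ 36 × 49 (mod 97): 36 × 49 = 1764 ≡ 18. So (-7)^18 ≡ 18 (mod 97).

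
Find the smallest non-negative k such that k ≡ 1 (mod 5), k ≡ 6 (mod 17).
6

Using the Chinese Remainder Theorem:
M = product of moduli = 85
For equation 1: M_1 = 17, 17 ≡ 2 (mod 5), inverse of 17 mod 5 is 3 (check: 2 × 3 = 6 ≡ 1 (mod 5))
For equation 2: M_2 = 5, 5 ≡ 5 (mod 17), inverse of 5 mod 17 is 7 (check: 5 × 7 = 35 ≡ 1 (mod 17))
Combine: k ≡ Σ r_i×M_i×(M_i⁻¹ mod m_i) = 1×17×3 + 6×5×7 = 51 + 210 = 261
261 mod 85 = 6
k ≡ 6 (mod 85)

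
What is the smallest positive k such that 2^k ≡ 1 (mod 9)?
Powers of 2 mod 9: 2^1≡2, 2^2≡4, 2^3≡8, 2^4≡7, 2^5≡5, 2^6≡1. Order = 6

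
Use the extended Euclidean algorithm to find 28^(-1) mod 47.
Extended GCD: 28(-5) + 47(3) = 1. So 28^(-1) ≡ 42 ≡ 42 (mod 47). Verify: 28 × 42 = 1176 ≡ 1 (mod 47)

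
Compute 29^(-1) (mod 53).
29^(-1) ≡ 11 (mod 53). Verification: 29 × 11 = 319 ≡ 1 (mod 53)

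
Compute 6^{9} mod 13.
5

Using successive squaring:
Binary expansion of 9: 1001
Powers of 6 mod 13 (each is the square of the previous):
  6^1 ≡ 6 (mod 13)
  6^2 ≡ 6² = 36 ≡ 10 (mod 13)
  6^4 ≡ 10² = 100 ≡ 9 (mod 13)
  6^8 ≡ 9² = 81 ≡ 3 (mod 13)
9 = 8 + 1, so 6^9 = 6^8 × 6^1 ≡ 3 × 6 (mod 13)
Multiplying step by step:
  3 × 6 = 18 ≡ 5 (mod 13)
Result: 6^9 ≡ 5 (mod 13)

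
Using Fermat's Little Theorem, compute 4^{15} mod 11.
1

By Fermat's Little Theorem, a^(p-1) ≡ 1 (mod p) for prime p and gcd(a, p) = 1
Here p = 11, so 4^10 ≡ 1 (mod 11)
We can reduce the exponent: 15 mod 10 = 5
So 4^15 ≡ 4^5 (mod 11)
Computing: 4^5 mod 11 = 1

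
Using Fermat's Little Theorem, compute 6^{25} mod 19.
9

By Fermat's Little Theorem, a^(p-1) ≡ 1 (mod p) for prime p and gcd(a, p) = 1
Here p = 19, so 6^18 ≡ 1 (mod 19)
We can reduce the exponent: 25 mod 18 = 7
So 6^25 ≡ 6^7 (mod 19)
Computing: 6^7 mod 19 = 9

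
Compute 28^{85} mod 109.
104

Using successive squaring:
Binary expansion of 85: 1010101
Powers of 28 mod 109 (each is the square of the previous):
  28^1 ≡ 28 (mod 109)
  28^2 ≡ 28² = 784 ≡ 21 (mod 109)
  28^4 ≡ 21² = 441 ≡ 5 (mod 109)
  28^8 ≡ 5² = 25 ≡ 25 (mod 109)
  28^16 ≡ 25² = 625 ≡ 80 (mod 109)
  28^32 ≡ 80² = 6400 ≡ 78 (mod 109)
  28^64 ≡ 78² = 6084 ≡ 89 (mod 109)
85 = 64 + 16 + 4 + 1, so 28^85 = 28^64 × 28^16 × 28^4 × 28^1 ≡ 89 × 80 × 5 × 28 (mod 109)
Multiplying step by step:
  89 × 80 = 7120 ≡ 35 (mod 109)
  35 × 5 = 175 ≡ 66 (mod 109)
  66 × 28 = 1848 ≡ 104 (mod 109)
Result: 28^85 ≡ 104 (mod 109)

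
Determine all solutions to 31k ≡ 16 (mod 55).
36

Since gcd(31, 55) = 1 divides 16, a solution exists.
Multiply both sides by the inverse of 31 mod 55:
  31^(-1) mod 55 = 16
  x ≡ 16 × 16 ≡ 256 ≡ 36 (mod 55)
Verification: 31 × 36 = 1116 = 20 × 55 + 16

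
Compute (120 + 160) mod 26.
20

(120 + 160) = 280
280 mod 26 = 20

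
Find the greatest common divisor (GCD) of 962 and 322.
2

Using the Euclidean algorithm:
962 = 2 × 322 + 318
322 = 1 × 318 + 4
318 = 79 × 4 + 2
4 = 2 × 2 + 0

GCD(962, 322) = 2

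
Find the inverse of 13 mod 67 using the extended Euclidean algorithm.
Extended GCD: 13(31) + 67(-6) = 1. So 13^(-1) ≡ 31 ≡ 31 (mod 67). Verify: 13 × 31 = 403 ≡ 1 (mod 67)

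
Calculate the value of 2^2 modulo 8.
2 = 2 (binary 10). Repeated squaring mod 8: 2^1 ≡ 2; 2^2 ≡ 2² = 4 ≡ 4. So 2^2 ≡ 4 (mod 8).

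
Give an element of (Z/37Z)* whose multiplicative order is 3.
10 has order 3 mod 37 since 10^{3} ≡ 1 (mod 37) and no smaller power works.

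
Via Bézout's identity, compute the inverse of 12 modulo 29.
Extended GCD: 12(-12) + 29(5) = 1. So 12^(-1) ≡ 17 ≡ 17 (mod 29). Verify: 12 × 17 = 204 ≡ 1 (mod 29)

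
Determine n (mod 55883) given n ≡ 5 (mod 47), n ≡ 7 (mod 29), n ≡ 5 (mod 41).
34691

Using the Chinese Remainder Theorem:
M = product of moduli = 55883
For equation 1: M_1 = 1189, 1189 ≡ 14 (mod 47), inverse of 1189 mod 47 is 37 (check: 14 × 37 = 518 ≡ 1 (mod 47))
For equation 2: M_2 = 1927, 1927 ≡ 13 (mod 29), inverse of 1927 mod 29 is 9 (check: 13 × 9 = 117 ≡ 1 (mod 29))
For equation 3: M_3 = 1363, 1363 ≡ 10 (mod 41), inverse of 1363 mod 41 is 37 (check: 10 × 37 = 370 ≡ 1 (mod 41))
Combine: n ≡ Σ r_i×M_i×(M_i⁻¹ mod m_i) = 5×1189×37 + 7×1927×9 + 5×1363×37 = 219965 + 121401 + 252155 = 593521
593521 mod 55883 = 34691
n ≡ 34691 (mod 55883)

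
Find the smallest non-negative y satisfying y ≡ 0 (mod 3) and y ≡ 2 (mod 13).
M = 3 × 13 = 39. M₁ = 13, y₁ ≡ 1 (mod 3). M₂ = 3, y₂ ≡ 9 (mod 13). y = 0×13×1 + 2×3×9 ≡ 15 (mod 39)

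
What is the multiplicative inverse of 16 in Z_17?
16

Using Extended Euclidean Algorithm:
gcd(16, 17) = 1
Bezout coefficients: 16 × -1 + 17 × 1 = 1
So 16 × -1 ≡ 1 (mod 17)
The inverse is -1 mod 17 = 16
Verification: 16 × 16 = 256 = 15 × 17 + 1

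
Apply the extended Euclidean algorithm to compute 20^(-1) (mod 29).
Extended GCD: 20(-13) + 29(9) = 1. So 20^(-1) ≡ 16 ≡ 16 (mod 29). Verify: 20 × 16 = 320 ≡ 1 (mod 29)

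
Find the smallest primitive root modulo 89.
3

A primitive root g modulo p has order p-1 = 88
Prime divisors of 88: [2, 11]
g is a primitive root iff g^(88/q) ≢ 1 (mod 89) for each prime divisor q
Testing small values:
  g = 2: 2^44 ≡ 1, 2^8 ≡ 78 (mod 89) → 2^44 ≡ 1, not primitive root
  g = 3: 3^44 ≡ 88, 3^8 ≡ 64 (mod 89) → none is 1, primitive root!
The smallest primitive root is 3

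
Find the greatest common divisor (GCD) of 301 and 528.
1

Using the Euclidean algorithm:
301 = 0 × 528 + 301
528 = 1 × 301 + 227
301 = 1 × 227 + 74
227 = 3 × 74 + 5
74 = 14 × 5 + 4
5 = 1 × 4 + 1
4 = 4 × 1 + 0

GCD(301, 528) = 1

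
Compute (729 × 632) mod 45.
18

(729 × 632) = 460728
460728 mod 45 = 18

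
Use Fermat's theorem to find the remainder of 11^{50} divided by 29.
13

By Fermat's Little Theorem, a^(p-1) ≡ 1 (mod p) for prime p and gcd(a, p) = 1
Here p = 29, so 11^28 ≡ 1 (mod 29)
We can reduce the exponent: 50 mod 28 = 22
So 11^50 ≡ 11^22 (mod 29)
Computing: 11^22 mod 29 = 13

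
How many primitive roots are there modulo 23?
Number of primitive roots mod 23 = φ(22) = 10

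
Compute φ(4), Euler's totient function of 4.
2

Prime factorization: 4 = 2^2
Using the formula φ(n) = n × Π(1 - 1/p) for each prime factor p:
φ(4) = 4 × (1 - 1/2)
φ(4) = 2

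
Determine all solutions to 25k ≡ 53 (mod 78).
77

Since gcd(25, 78) = 1 divides 53, a solution exists.
Multiply both sides by the inverse of 25 mod 78:
  25^(-1) mod 78 = 25
  x ≡ 25 × 53 ≡ 1325 ≡ 77 (mod 78)
Verification: 25 × 77 = 1925 = 24 × 78 + 53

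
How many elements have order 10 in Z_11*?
Number of primitive roots mod 11 = φ(10) = 4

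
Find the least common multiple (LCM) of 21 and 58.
1218

First find GCD(21, 58) using the Euclidean algorithm:
21 = 0 × 58 + 21
58 = 2 × 21 + 16
21 = 1 × 16 + 5
16 = 3 × 5 + 1
5 = 5 × 1 + 0
GCD(21, 58) = 1

LCM formula: LCM(a, b) = (a × b) / GCD(a, b)
LCM(21, 58) = (21 × 58) / 1
LCM(21, 58) = 1218 / 1
LCM(21, 58) = 1218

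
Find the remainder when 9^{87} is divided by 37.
By Fermat: 9^{36} ≡ 1 (mod 37). 87 = 2×36 + 15. So 9^{87} ≡ 9^{15} ≡ 10 (mod 37)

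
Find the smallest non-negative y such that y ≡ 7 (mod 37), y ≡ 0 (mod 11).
44

Using the Chinese Remainder Theorem:
M = product of moduli = 407
For equation 1: M_1 = 11, 11 ≡ 11 (mod 37), inverse of 11 mod 37 is 27 (check: 11 × 27 = 297 ≡ 1 (mod 37))
For equation 2: M_2 = 37, 37 ≡ 4 (mod 11), inverse of 37 mod 11 is 3 (check: 4 × 3 = 12 ≡ 1 (mod 11))
Combine: y ≡ Σ r_i×M_i×(M_i⁻¹ mod m_i) = 7×11×27 + 0×37×3 = 2079 + 0 = 2079
2079 mod 407 = 44
y ≡ 44 (mod 407)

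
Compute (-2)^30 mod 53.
Using repeated squaring. (-2) ≡ 51 (mod 53). 30 = 16 + 8 + 4 + 2 (binary 11110). Repeated squaring mod 53: 51^1 ≡ 51; 51^2 ≡ 51² = 2601 ≡ 4; 51^4 ≡ 4² = 16 ≡ 16; 51^8 ≡ 16² = 256 ≡ 44; 51^16 ≡ 44² = 1936 ≡ 28. Multiply: (-2)^30 ≡ 51^16 × 51^8 × 51^4 × 51^2 ≡ 28 × 44 × 16 × 4 (mod 53): 28 × 44 = 1232 ≡ 13; 13 × 16 = 208 ≡ 49; 49 × 4 = 196 ≡ 37. So (-2)^30 ≡ 37 (mod 53).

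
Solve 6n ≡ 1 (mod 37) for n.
31

Using Extended Euclidean Algorithm:
gcd(6, 37) = 1
Bezout coefficients: 6 × -6 + 37 × 1 = 1
So 6 × -6 ≡ 1 (mod 37)
The inverse is -6 mod 37 = 31
Verification: 6 × 31 = 186 = 5 × 37 + 1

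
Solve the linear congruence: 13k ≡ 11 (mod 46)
15

Since gcd(13, 46) = 1 divides 11, a solution exists.
Multiply both sides by the inverse of 13 mod 46:
  13^(-1) mod 46 = 39
  x ≡ 39 × 11 ≡ 429 ≡ 15 (mod 46)
Verification: 13 × 15 = 195 = 4 × 46 + 11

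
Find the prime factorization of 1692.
2^2 × 3^2 × 47

Divide by primes starting from smallest:
1692 ÷ 2 = 846
846 ÷ 2 = 423
423 ÷ 3 = 141
141 ÷ 3 = 47
47 ÷ 47 = 1

1692 = 2^2 × 3^2 × 47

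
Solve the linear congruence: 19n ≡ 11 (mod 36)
29

Since gcd(19, 36) = 1 divides 11, a solution exists.
Multiply both sides by the inverse of 19 mod 36:
  19^(-1) mod 36 = 19
  x ≡ 19 × 11 ≡ 209 ≡ 29 (mod 36)
Verification: 19 × 29 = 551 = 15 × 36 + 11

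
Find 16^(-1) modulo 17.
16

Using Extended Euclidean Algorithm:
gcd(16, 17) = 1
Bezout coefficients: 16 × -1 + 17 × 1 = 1
So 16 × -1 ≡ 1 (mod 17)
The inverse is -1 mod 17 = 16
Verification: 16 × 16 = 256 = 15 × 17 + 1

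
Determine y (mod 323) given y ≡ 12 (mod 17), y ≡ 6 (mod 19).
63

Using the Chinese Remainder Theorem:
M = product of moduli = 323
For equation 1: M_1 = 19, 19 ≡ 2 (mod 17), inverse of 19 mod 17 is 9 (check: 2 × 9 = 18 ≡ 1 (mod 17))
For equation 2: M_2 = 17, 17 ≡ 17 (mod 19), inverse of 17 mod 19 is 9 (check: 17 × 9 = 153 ≡ 1 (mod 19))
Combine: y ≡ Σ r_i×M_i×(M_i⁻¹ mod m_i) = 12×19×9 + 6×17×9 = 2052 + 918 = 2970
2970 mod 323 = 63
y ≡ 63 (mod 323)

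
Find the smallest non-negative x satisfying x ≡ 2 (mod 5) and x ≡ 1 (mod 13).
M = 5 × 13 = 65. M₁ = 13, y₁ ≡ 2 (mod 5). M₂ = 5, y₂ ≡ 8 (mod 13). x = 2×13×2 + 1×5×8 ≡ 27 (mod 65)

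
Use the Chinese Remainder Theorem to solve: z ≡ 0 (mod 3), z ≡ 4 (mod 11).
M = 3 × 11 = 33. M₁ = 11, y₁ ≡ 2 (mod 3). M₂ = 3, y₂ ≡ 4 (mod 11). z = 0×11×2 + 4×3×4 ≡ 15 (mod 33)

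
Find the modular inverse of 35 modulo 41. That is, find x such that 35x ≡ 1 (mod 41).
34

Using Extended Euclidean Algorithm:
gcd(35, 41) = 1
Bezout coefficients: 35 × -7 + 41 × 6 = 1
So 35 × -7 ≡ 1 (mod 41)
The inverse is -7 mod 41 = 34
Verification: 35 × 34 = 1190 = 29 × 41 + 1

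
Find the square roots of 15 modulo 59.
The square roots of 15 mod 59 are 29 and 30. Verify: 29² = 841 ≡ 15 (mod 59)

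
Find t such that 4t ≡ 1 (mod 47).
4^(-1) ≡ 12 (mod 47). Verification: 4 × 12 = 48 ≡ 1 (mod 47)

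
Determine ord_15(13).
Powers of 13 mod 15: 13^1≡13, 13^2≡4, 13^3≡7, 13^4≡1. Order = 4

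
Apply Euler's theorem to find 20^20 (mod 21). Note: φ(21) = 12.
By Euler: 20^{12} ≡ 1 (mod 21) since gcd(20, 21) = 1. 20 = 1×12 + 8. So 20^{20} ≡ 20^{8} ≡ 1 (mod 21)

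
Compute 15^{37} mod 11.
5

Using successive squaring:
Binary expansion of 37: 100101
Powers of 15 mod 11 (each is the square of the previous):
  15^1 ≡ 4 (mod 11)
  15^2 ≡ 4² = 16 ≡ 5 (mod 11)
  15^4 ≡ 5² = 25 ≡ 3 (mod 11)
  15^8 ≡ 3² = 9 ≡ 9 (mod 11)
  15^16 ≡ 9² = 81 ≡ 4 (mod 11)
  15^32 ≡ 4² = 16 ≡ 5 (mod 11)
37 = 32 + 4 + 1, so 15^37 = 15^32 × 15^4 × 15^1 ≡ 5 × 3 × 4 (mod 11)
Multiplying step by step:
  5 × 3 = 15 ≡ 4 (mod 11)
  4 × 4 = 16 ≡ 5 (mod 11)
Result: 15^37 ≡ 5 (mod 11)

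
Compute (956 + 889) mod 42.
39

(956 + 889) = 1845
1845 mod 42 = 39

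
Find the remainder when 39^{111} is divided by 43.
By Fermat: 39^{42} ≡ 1 (mod 43). 111 = 2×42 + 27. So 39^{111} ≡ 39^{27} ≡ 32 (mod 43)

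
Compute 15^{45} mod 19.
18

Using successive squaring:
Binary expansion of 45: 101101
Powers of 15 mod 19 (each is the square of the previous):
  15^1 ≡ 15 (mod 19)
  15^2 ≡ 15² = 225 ≡ 16 (mod 19)
  15^4 ≡ 16² = 256 ≡ 9 (mod 19)
  15^8 ≡ 9² = 81 ≡ 5 (mod 19)
  15^16 ≡ 5² = 25 ≡ 6 (mod 19)
  15^32 ≡ 6² = 36 ≡ 17 (mod 19)
45 = 32 + 8 + 4 + 1, so 15^45 = 15^32 × 15^8 × 15^4 × 15^1 ≡ 17 × 5 × 9 × 15 (mod 19)
Multiplying step by step:
  17 × 5 = 85 ≡ 9 (mod 19)
  9 × 9 = 81 ≡ 5 (mod 19)
  5 × 15 = 75 ≡ 18 (mod 19)
Result: 15^45 ≡ 18 (mod 19)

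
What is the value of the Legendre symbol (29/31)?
(29/31) = 29^{15} mod 31 = -1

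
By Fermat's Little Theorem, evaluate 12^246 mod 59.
By Fermat: 12^{58} ≡ 1 (mod 59). 246 = 4×58 + 14. So 12^{246} ≡ 12^{14} ≡ 51 (mod 59)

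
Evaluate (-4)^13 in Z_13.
Using Fermat: (-4)^{12} ≡ 1 (mod 13). 13 ≡ 1 (mod 12). So (-4)^{13} ≡ (-4)^{1} ≡ 9 (mod 13)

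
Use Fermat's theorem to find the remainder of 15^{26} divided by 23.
2

By Fermat's Little Theorem, a^(p-1) ≡ 1 (mod p) for prime p and gcd(a, p) = 1
Here p = 23, so 15^22 ≡ 1 (mod 23)
We can reduce the exponent: 26 mod 22 = 4
So 15^26 ≡ 15^4 (mod 23)
Computing: 15^4 mod 23 = 2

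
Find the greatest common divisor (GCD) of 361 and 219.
1

Using the Euclidean algorithm:
361 = 1 × 219 + 142
219 = 1 × 142 + 77
142 = 1 × 77 + 65
77 = 1 × 65 + 12
65 = 5 × 12 + 5
12 = 2 × 5 + 2
5 = 2 × 2 + 1
2 = 2 × 1 + 0

GCD(361, 219) = 1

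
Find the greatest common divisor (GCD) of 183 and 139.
1

Using the Euclidean algorithm:
183 = 1 × 139 + 44
139 = 3 × 44 + 7
44 = 6 × 7 + 2
7 = 3 × 2 + 1
2 = 2 × 1 + 0

GCD(183, 139) = 1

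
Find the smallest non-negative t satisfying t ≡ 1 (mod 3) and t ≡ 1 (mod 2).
M = 3 × 2 = 6. M₁ = 2, y₁ ≡ 2 (mod 3). M₂ = 3, y₂ ≡ 1 (mod 2). t = 1×2×2 + 1×3×1 ≡ 1 (mod 6)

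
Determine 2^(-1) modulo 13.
2^(-1) ≡ 7 (mod 13). Verification: 2 × 7 = 14 ≡ 1 (mod 13)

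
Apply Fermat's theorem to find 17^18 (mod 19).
By Fermat's Little Theorem, 17^{18} ≡ 1 (mod 19) since 19 is prime and gcd(17, 19) = 1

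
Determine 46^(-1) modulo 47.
46^(-1) ≡ 46 (mod 47). Verification: 46 × 46 = 2116 ≡ 1 (mod 47)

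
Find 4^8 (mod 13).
8 = 8 (binary 1000). Repeated squaring mod 13: 4^1 ≡ 4; 4^2 ≡ 4² = 16 ≡ 3; 4^4 ≡ 3² = 9 ≡ 9; 4^8 ≡ 9² = 81 ≡ 3. So 4^8 ≡ 3 (mod 13).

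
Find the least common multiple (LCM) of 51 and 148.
7548

First find GCD(51, 148) using the Euclidean algorithm:
51 = 0 × 148 + 51
148 = 2 × 51 + 46
51 = 1 × 46 + 5
46 = 9 × 5 + 1
5 = 5 × 1 + 0
GCD(51, 148) = 1

LCM formula: LCM(a, b) = (a × b) / GCD(a, b)
LCM(51, 148) = (51 × 148) / 1
LCM(51, 148) = 7548 / 1
LCM(51, 148) = 7548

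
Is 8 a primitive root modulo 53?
Yes

To verify, check if 8^(52/q) ≢ 1 (mod 53) for each prime divisor q of 52
Divisors of 52 = 52: [1, 2, 4, 13, 26, 52]
  8^(52/2) = 8^26 ≡ 52 (mod 53)
  8^(52/13) = 8^4 ≡ 15 (mod 53)
Conclusion: 8 is a primitive root modulo 53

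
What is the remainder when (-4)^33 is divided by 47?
Using repeated squaring. (-4) ≡ 43 (mod 47). 33 = 32 + 1 (binary 100001). Repeated squaring mod 47: 43^1 ≡ 43; 43^2 ≡ 43² = 1849 ≡ 16; 43^4 ≡ 16² = 256 ≡ 21; 43^8 ≡ 21² = 441 ≡ 18; 43^16 ≡ 18² = 324 ≡ 42; 43^32 ≡ 42² = 1764 ≡ 25. Multiply: (-4)^33 ≡ 43^32 × 43^1 ≡ 25 × 43 (mod 47): 25 × 43 = 1075 ≡ 41. So (-4)^33 ≡ 41 (mod 47).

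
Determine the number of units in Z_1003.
928

Prime factorization: 1003 = 17 × 59
Using the formula φ(n) = n × Π(1 - 1/p) for each prime factor p:
φ(1003) = 1003 × (1 - 1/17) × (1 - 1/59)
φ(1003) = 928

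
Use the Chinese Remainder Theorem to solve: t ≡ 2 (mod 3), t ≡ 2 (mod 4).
M = 3 × 4 = 12. M₁ = 4, y₁ ≡ 1 (mod 3). M₂ = 3, y₂ ≡ 3 (mod 4). t = 2×4×1 + 2×3×3 ≡ 2 (mod 12)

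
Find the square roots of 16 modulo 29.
The square roots of 16 mod 29 are 25 and 4. Verify: 25² = 625 ≡ 16 (mod 29)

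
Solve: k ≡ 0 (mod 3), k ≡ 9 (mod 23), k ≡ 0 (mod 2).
M = 3 × 23 × 2 = 138. M₁ = 46, y₁ ≡ 1 (mod 3). M₂ = 6, y₂ ≡ 4 (mod 23). M₃ = 69, y₃ ≡ 1 (mod 2). k = 0×46×1 + 9×6×4 + 0×69×1 ≡ 78 (mod 138)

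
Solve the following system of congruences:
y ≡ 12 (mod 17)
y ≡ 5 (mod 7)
12

Using the Chinese Remainder Theorem:
M = product of moduli = 119
For equation 1: M_1 = 7, 7 ≡ 7 (mod 17), inverse of 7 mod 17 is 5 (check: 7 × 5 = 35 ≡ 1 (mod 17))
For equation 2: M_2 = 17, 17 ≡ 3 (mod 7), inverse of 17 mod 7 is 5 (check: 3 × 5 = 15 ≡ 1 (mod 7))
Combine: y ≡ Σ r_i×M_i×(M_i⁻¹ mod m_i) = 12×7×5 + 5×17×5 = 420 + 425 = 845
845 mod 119 = 12
y ≡ 12 (mod 119)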